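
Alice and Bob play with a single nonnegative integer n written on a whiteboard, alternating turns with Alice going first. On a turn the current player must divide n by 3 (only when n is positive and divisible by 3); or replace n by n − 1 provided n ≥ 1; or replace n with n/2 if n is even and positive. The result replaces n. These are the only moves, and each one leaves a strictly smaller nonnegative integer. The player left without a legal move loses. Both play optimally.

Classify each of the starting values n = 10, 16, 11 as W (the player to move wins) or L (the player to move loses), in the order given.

Label each position W (a win for the player to move) or L (a loss). A position with no legal move is L; any other position is W exactly when some move reaches an L, and L when every move reaches a W.
n=0: no move → L
n=1: W (go to 0, an L position)
n=2: L (sole option 1(W) is W)
n=3: W (go to 2, an L position)
n=4: W (go to 2, an L position)
n=5: L (sole option 4(W) is W)
n=6: W (go to 2, an L position)
n=7: L (sole option 6(W) is W)
n=8: W (go to 7, an L position)
n=9: L (options 3(W), 8(W) are all W)
n=10: W (go to 5, an L position)
n=11: L (sole option 10(W) is W)
n=12: W (go to 11, an L position)
n=13: L (sole option 12(W) is W)
n=14: W (go to 7, an L position)
n=15: W (go to 5, an L position)
n=16: L (options 8(W), 15(W) are all W)

10: W, 16: L, 11: L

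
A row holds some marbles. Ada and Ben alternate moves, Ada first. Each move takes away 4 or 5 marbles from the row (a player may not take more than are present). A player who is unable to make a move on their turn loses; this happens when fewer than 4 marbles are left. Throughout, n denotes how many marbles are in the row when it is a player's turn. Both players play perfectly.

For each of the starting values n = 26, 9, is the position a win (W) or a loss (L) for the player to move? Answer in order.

26: W, 9: L

Use the standard recursion: the mover loses at a terminal position; elsewhere, the mover wins exactly when some move hands the opponent an L position.
n=0: no move → L
n=1: no move → L
n=2: no move → L
n=3: no move → L
n=4: →0(L), so W
n=5: →1(L), so W
n=6: →2(L), so W
n=7: →3(L), so W
n=8: →3(L), so W
n=9: →5(W), 4(W) — all W, so L
n=10: →6(W), 5(W) — all W, so L
n=11: →7(W), 6(W) — all W, so L
n=12: →8(W), 7(W) — all W, so L
n=13: →9(L), so W
n=14: →10(L), so W
n=15: →11(L), so W
n=16: →12(L), so W
n=17: →12(L), so W
n=18: →14(W), 13(W) — all W, so L
n=19: →15(W), 14(W) — all W, so L
n=20: →16(W), 15(W) — all W, so L
n=21: →17(W), 16(W) — all W, so L
n=22: →18(L), so W
n=23: →19(L), so W
n=24: →20(L), so W
n=25: →21(L), so W
n=26: →21(L), so W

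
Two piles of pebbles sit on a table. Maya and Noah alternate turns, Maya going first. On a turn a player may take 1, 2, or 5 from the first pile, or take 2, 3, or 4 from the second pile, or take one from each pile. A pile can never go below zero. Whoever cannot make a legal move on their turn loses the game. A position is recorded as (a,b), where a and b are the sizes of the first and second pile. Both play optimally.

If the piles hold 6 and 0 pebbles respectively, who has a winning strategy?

Noah wins.

Positions with no move are L. A position that does have a move is losing for the player to move precisely when every available move leads to a winning position for the opponent. Fill in the labels:
No move ever increases a pile, so every position that can arise here has a ≤ 6 and b ≤ 0; it is enough to label the cells with 0 ≤ a ≤ 6 and 0 ≤ b ≤ 0.
Every move lowers a or b (never raises either), so fill the grid row by row in increasing a, and left to right within a row: each cell's successors are then already labelled.
      b=0
a=0:    L
a=1:    W
a=2:    W
a=3:    L
a=4:    W
a=5:    W
a=6:    L
Cells with no legal move (terminal, hence L): (0,0).
The remaining L cells, each justified by listing all of its moves:
(3,0): L (options (2,0)(W), (1,0)(W) are all W)
(6,0): L (options (5,0)(W), (4,0)(W), (1,0)(W) are all W)
Every other cell has at least one move into one of the L cells above, so it is W.
The starting position (6,0) is L: whatever Maya does, the opponent receives a W position.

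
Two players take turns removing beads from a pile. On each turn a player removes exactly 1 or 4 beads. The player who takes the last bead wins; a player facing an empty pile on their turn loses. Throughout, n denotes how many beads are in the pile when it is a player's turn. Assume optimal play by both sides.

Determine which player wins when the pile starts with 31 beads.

The first player wins.

Compute win/loss labels from the base case upward. A position with no move is L. Any other position is W if it can reach an L in one move, else L.
n=0: no move → L
n=1: W (go to 0, an L position)
n=2: L (sole option 1(W) is W)
n=3: W (go to 2, an L position)
n=4: W (go to 0, an L position)
n=5: L (options 4(W), 1(W) are all W)
n=6: W (go to 5, an L position)
n=7: L (options 6(W), 3(W) are all W)
n=8: W (go to 7, an L position)
n=9: W (go to 5, an L position)
n=10: L (options 9(W), 6(W) are all W)
n=11: W (go to 10, an L position)
n=12: L (options 11(W), 8(W) are all W)
n=13: W (go to 12, an L position)
n=14: W (go to 10, an L position)
n=15: L (options 14(W), 11(W) are all W)
n=16: W (go to 15, an L position)
n=17: L (options 16(W), 13(W) are all W)
n=18: W (go to 17, an L position)
n=19: W (go to 15, an L position)
n=20: L (options 19(W), 16(W) are all W)
n=21: W (go to 20, an L position)
n=22: L (options 21(W), 18(W) are all W)
n=23: W (go to 22, an L position)
n=24: W (go to 20, an L position)
n=25: L (options 24(W), 21(W) are all W)
n=26: W (go to 25, an L position)
n=27: L (options 26(W), 23(W) are all W)
n=28: W (go to 27, an L position)
n=29: W (go to 25, an L position)
n=30: L (options 29(W), 26(W) are all W)
n=31: W (go to 30, an L position)
The starting position 31 is W: the player to move should remove 1, leaving 30, handing over an L position.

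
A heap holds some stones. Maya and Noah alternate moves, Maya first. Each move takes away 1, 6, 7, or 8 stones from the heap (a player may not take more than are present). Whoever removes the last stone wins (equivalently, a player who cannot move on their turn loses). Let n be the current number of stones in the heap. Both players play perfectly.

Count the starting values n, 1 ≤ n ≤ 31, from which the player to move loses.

8

Positions with no move are L. A position that does have a move is losing for the player to move precisely when every available move leads to a winning position for the opponent. Fill in the labels:
n=0: no move → L
n=1: W (go to 0, an L position)
n=2: L (sole option 1(W) is W)
n=3: W (go to 2, an L position)
n=4: L (sole option 3(W) is W)
n=5: W (go to 4, an L position)
n=6: W (go to 0, an L position)
n=7: W (go to 0, an L position)
n=8: W (go to 2, an L position)
n=9: W (go to 2, an L position)
n=10: W (go to 4, an L position)
n=11: W (go to 4, an L position)
n=12: W (go to 4, an L position)
n=13: L (options 12(W), 7(W), 6(W), 5(W) are all W)
n=14: W (go to 13, an L position)
n=15: L (options 14(W), 9(W), 8(W), 7(W) are all W)
n=16: W (go to 15, an L position)
n=17: L (options 16(W), 11(W), 10(W), 9(W) are all W)
n=18: W (go to 17, an L position)
n=19: W (go to 13, an L position)
n=20: W (go to 13, an L position)
n=21: W (go to 15, an L position)
n=22: W (go to 15, an L position)
n=23: W (go to 17, an L position)
n=24: W (go to 17, an L position)
n=25: W (go to 17, an L position)
n=26: L (options 25(W), 20(W), 19(W), 18(W) are all W)
n=27: W (go to 26, an L position)
n=28: L (options 27(W), 22(W), 21(W), 20(W) are all W)
n=29: W (go to 28, an L position)
n=30: L (options 29(W), 24(W), 23(W), 22(W) are all W)
n=31: W (go to 30, an L position)
L entries with 1 ≤ n ≤ 31 (n=0 is outside the asked range and is not counted): n = 2, 4, 13, 15, 17, 26, 28, 30; that makes 8.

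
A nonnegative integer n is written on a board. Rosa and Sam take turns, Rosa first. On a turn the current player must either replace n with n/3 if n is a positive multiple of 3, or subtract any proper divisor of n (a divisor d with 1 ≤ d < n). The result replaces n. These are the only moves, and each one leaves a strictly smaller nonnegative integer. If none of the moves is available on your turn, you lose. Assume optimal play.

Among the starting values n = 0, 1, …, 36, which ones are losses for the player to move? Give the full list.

0, 1, 4, 7, 9, 11, 13, 15, 17, 19, 23, 25, 28, 31, 36

Positions with no move are L. A position that does have a move is losing for the player to move precisely when every available move leads to a winning position for the opponent. Fill in the labels:
n=0: no move → L
n=1: no move → L
n=2: W (go to 1, an L position)
n=3: W (go to 1, an L position)
n=4: L (options 2(W), 3(W) are all W)
n=5: W (go to 4, an L position)
n=6: W (go to 4, an L position)
n=7: L (sole option 6(W) is W)
n=8: W (go to 4, an L position)
n=9: L (options 3(W), 6(W), 8(W) are all W)
n=10: W (go to 9, an L position)
n=11: L (sole option 10(W) is W)
n=12: W (go to 4, an L position)
n=13: L (sole option 12(W) is W)
n=14: W (go to 7, an L position)
n=15: L (options 5(W), 10(W), 12(W), 14(W) are all W)
n=16: W (go to 15, an L position)
n=17: L (sole option 16(W) is W)
n=18: W (go to 9, an L position)
n=19: L (sole option 18(W) is W)
n=20: W (go to 15, an L position)
n=21: W (go to 7, an L position)
n=22: W (go to 11, an L position)
n=23: L (sole option 22(W) is W)
n=24: W (go to 23, an L position)
n=25: L (options 20(W), 24(W) are all W)
n=26: W (go to 13, an L position)
n=27: W (go to 9, an L position)
n=28: L (options 14(W), 21(W), 24(W), 26(W), 27(W) are all W)
n=29: W (go to 28, an L position)
n=30: W (go to 15, an L position)
n=31: L (sole option 30(W) is W)
n=32: W (go to 28, an L position)
n=33: W (go to 11, an L position)
n=34: W (go to 17, an L position)
n=35: W (go to 28, an L position)
n=36: L (options 12(W), 18(W), 24(W), 27(W), 30(W), 32(W), 33(W), 34(W), 35(W) are all W)
Reading off the rows marked L gives the requested list; there are 15 such values of n.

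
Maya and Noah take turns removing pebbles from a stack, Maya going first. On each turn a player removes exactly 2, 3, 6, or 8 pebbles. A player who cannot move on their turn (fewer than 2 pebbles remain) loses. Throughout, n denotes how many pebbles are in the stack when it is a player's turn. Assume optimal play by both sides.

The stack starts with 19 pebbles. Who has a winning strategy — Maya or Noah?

Compute win/loss labels from the base case upward. A position with no move is L. Any other position is W if it can reach an L in one move, else L.
n=0: no move → L
n=1: no move → L
n=2: reaches L-position 0 → W
n=3: reaches L-position 1 → W
n=4: reaches L-position 1 → W
n=5: only reaches 3(W), 2(W), all W → L
n=6: reaches L-position 0 → W
n=7: reaches L-position 5 → W
n=8: reaches L-position 5 → W
n=9: reaches L-position 1 → W
n=10: only reaches 8(W), 7(W), 4(W), 2(W), all W → L
n=11: reaches L-position 5 → W
n=12: reaches L-position 10 → W
n=13: reaches L-position 10 → W
n=14: only reaches 12(W), 11(W), 8(W), 6(W), all W → L
n=15: only reaches 13(W), 12(W), 9(W), 7(W), all W → L
n=16: reaches L-position 14 → W
n=17: reaches L-position 15 → W
n=18: reaches L-position 15 → W
n=19: only reaches 17(W), 16(W), 13(W), 11(W), all W → L
The starting position 19 is L: whatever Maya does, the opponent receives a W position.

Noah wins.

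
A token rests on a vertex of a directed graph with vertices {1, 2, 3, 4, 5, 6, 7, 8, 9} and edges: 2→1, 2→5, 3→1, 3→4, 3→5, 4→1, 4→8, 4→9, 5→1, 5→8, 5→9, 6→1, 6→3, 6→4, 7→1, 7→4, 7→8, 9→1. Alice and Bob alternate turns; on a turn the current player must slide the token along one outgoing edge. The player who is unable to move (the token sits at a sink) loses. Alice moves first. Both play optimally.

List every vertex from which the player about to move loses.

1, 8

Use the standard recursion: the mover loses at a terminal position; elsewhere, the mover wins exactly when some move hands the opponent an L position.
Every edge goes from a vertex to one that appears earlier in the order 1, 8, 9, 4, 5, 2, 3, 6, 7, so processing vertices in that order labels each vertex after all of its successors.
1: no outgoing edge → L
8: no outgoing edge → L
9: →1(L), so W
4: →8(L), so W
5: →8(L), so W
2: →1(L), so W
3: →1(L), so W
6: →1(L), so W
7: →8(L), so W
The losing starting vertices are exactly the entries labelled L in this table (2 of them).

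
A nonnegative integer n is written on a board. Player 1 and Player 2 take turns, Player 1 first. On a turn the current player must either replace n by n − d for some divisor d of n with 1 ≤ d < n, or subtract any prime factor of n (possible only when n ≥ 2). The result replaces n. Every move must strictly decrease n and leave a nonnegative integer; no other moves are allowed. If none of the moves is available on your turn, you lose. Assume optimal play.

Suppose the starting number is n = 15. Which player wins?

Build the W/L table. Terminal = L. A non-terminal position is W if it has a move to some L; otherwise it is L.
n=0: no move → L
n=1: no move → L
n=2: can move to 0, which is L ⇒ W
n=3: can move to 0, which is L ⇒ W
n=4: moves to 2(W), 3(W); every one is W ⇒ L
n=5: can move to 0, which is L ⇒ W
n=6: can move to 4, which is L ⇒ W
n=7: can move to 0, which is L ⇒ W
n=8: can move to 4, which is L ⇒ W
n=9: moves to 6(W), 8(W); every one is W ⇒ L
n=10: can move to 9, which is L ⇒ W
n=11: can move to 0, which is L ⇒ W
n=12: can move to 9, which is L ⇒ W
n=13: can move to 0, which is L ⇒ W
n=14: moves to 7(W), 12(W), 13(W); every one is W ⇒ L
n=15: can move to 14, which is L ⇒ W
The starting position 15 is W: Player 1 should move to 14, handing over an L position.

Player 1 wins.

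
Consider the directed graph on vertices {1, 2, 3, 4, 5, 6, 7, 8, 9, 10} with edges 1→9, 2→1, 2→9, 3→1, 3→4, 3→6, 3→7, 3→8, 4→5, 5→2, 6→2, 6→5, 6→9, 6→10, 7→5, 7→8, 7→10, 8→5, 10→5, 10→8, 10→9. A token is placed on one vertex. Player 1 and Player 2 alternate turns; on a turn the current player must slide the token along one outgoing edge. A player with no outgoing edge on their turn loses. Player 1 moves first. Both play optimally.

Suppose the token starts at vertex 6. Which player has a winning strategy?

Player 1 wins.

Use the standard recursion: the mover loses at a terminal position; elsewhere, the mover wins exactly when some move hands the opponent an L position.
Every edge goes from a vertex to one that appears earlier in the order 9, 1, 2, 5, 8, 10, 6, 4, 7, 3, so processing vertices in that order labels each vertex after all of its successors.
9: no outgoing edge → L
1: can move to 9, which is L ⇒ W
2: can move to 9, which is L ⇒ W
5: the only move is to 2(W), a W ⇒ L
8: can move to 5, which is L ⇒ W
10: can move to 5, which is L ⇒ W
6: can move to 5, which is L ⇒ W
4: can move to 5, which is L ⇒ W
7: can move to 5, which is L ⇒ W
3: moves to 7(W), 4(W), 6(W), 8(W), 1(W); every one is W ⇒ L
From 6 Player 1 can move to 5, reaching an L position.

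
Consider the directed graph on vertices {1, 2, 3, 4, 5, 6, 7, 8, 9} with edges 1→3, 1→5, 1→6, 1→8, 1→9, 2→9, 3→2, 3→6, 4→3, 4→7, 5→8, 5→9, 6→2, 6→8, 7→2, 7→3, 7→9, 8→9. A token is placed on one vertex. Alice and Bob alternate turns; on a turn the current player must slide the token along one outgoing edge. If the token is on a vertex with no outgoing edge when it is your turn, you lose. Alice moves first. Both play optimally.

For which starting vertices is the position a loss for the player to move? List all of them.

4, 6, 9

Positions with no move are L. A position that does have a move is losing for the player to move precisely when every available move leads to a winning position for the opponent. Fill in the labels:
Every edge goes from a vertex to one that appears earlier in the order 9, 8, 2, 6, 3, 5, 1, 7, 4, so processing vertices in that order labels each vertex after all of its successors.
9: no outgoing edge → L
8: can move to 9, which is L ⇒ W
2: can move to 9, which is L ⇒ W
6: moves to 2(W), 8(W); every one is W ⇒ L
3: can move to 6, which is L ⇒ W
5: can move to 9, which is L ⇒ W
1: can move to 6, which is L ⇒ W
7: can move to 9, which is L ⇒ W
4: moves to 7(W), 3(W); every one is W ⇒ L
The losing starting vertices are exactly the entries labelled L in this table (3 of them).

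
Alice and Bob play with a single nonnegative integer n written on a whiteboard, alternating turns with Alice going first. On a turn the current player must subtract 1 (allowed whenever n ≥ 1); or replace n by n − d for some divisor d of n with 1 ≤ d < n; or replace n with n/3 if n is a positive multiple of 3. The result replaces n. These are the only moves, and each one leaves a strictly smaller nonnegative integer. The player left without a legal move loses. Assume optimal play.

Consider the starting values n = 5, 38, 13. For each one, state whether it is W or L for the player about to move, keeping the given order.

Compute win/loss labels from the base case upward. A position with no move is L. Any other position is W if it can reach an L in one move, else L.
n=0: no move → L
n=1: can move to 0, which is L ⇒ W
n=2: the only move is to 1(W), a W ⇒ L
n=3: can move to 2, which is L ⇒ W
n=4: can move to 2, which is L ⇒ W
n=5: the only move is to 4(W), a W ⇒ L
n=6: can move to 2, which is L ⇒ W
n=7: the only move is to 6(W), a W ⇒ L
n=8: can move to 7, which is L ⇒ W
n=9: moves to 3(W), 6(W), 8(W); every one is W ⇒ L
n=10: can move to 5, which is L ⇒ W
n=11: the only move is to 10(W), a W ⇒ L
n=12: can move to 9, which is L ⇒ W
n=13: the only move is to 12(W), a W ⇒ L
n=14: can move to 7, which is L ⇒ W
n=15: can move to 5, which is L ⇒ W
n=16: moves to 8(W), 12(W), 14(W), 15(W); every one is W ⇒ L
n=17: can move to 16, which is L ⇒ W
n=18: can move to 9, which is L ⇒ W
n=19: the only move is to 18(W), a W ⇒ L
n=20: can move to 16, which is L ⇒ W
n=21: can move to 7, which is L ⇒ W
n=22: can move to 11, which is L ⇒ W
n=23: the only move is to 22(W), a W ⇒ L
n=24: can move to 16, which is L ⇒ W
n=25: moves to 20(W), 24(W); every one is W ⇒ L
n=26: can move to 13, which is L ⇒ W
n=27: can move to 9, which is L ⇒ W
n=28: moves to 14(W), 21(W), 24(W), 26(W), 27(W); every one is W ⇒ L
n=29: can move to 28, which is L ⇒ W
n=30: can move to 25, which is L ⇒ W
n=31: the only move is to 30(W), a W ⇒ L
n=32: can move to 16, which is L ⇒ W
n=33: can move to 11, which is L ⇒ W
n=34: moves to 17(W), 32(W), 33(W); every one is W ⇒ L
n=35: can move to 28, which is L ⇒ W
n=36: can move to 34, which is L ⇒ W
n=37: the only move is to 36(W), a W ⇒ L
n=38: can move to 19, which is L ⇒ W

5: L, 38: W, 13: L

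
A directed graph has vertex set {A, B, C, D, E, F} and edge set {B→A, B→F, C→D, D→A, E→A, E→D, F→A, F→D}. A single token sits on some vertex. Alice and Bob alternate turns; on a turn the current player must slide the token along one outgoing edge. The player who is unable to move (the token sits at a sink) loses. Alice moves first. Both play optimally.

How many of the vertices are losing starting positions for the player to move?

2

Work bottom-up. With no move the player to move loses. Otherwise the position is W if at least one move leads to an L position for the opponent, and L if every move leads to a W.
Every edge goes from a vertex to one that appears earlier in the order A, D, F, B, E, C, so processing vertices in that order labels each vertex after all of its successors.
A: no outgoing edge → L
D: reaches L-position A → W
F: reaches L-position A → W
B: reaches L-position A → W
E: reaches L-position A → W
C: only reaches D(W), which is W → L
The L vertices are A, C; that is 2 in all.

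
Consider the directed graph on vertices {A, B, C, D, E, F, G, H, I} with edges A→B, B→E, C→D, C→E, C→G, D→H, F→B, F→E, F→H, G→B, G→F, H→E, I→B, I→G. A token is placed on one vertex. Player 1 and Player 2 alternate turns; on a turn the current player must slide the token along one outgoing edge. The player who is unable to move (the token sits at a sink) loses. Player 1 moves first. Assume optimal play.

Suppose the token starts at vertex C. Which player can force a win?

Work bottom-up. With no move the player to move loses. Otherwise the position is W if at least one move leads to an L position for the opponent, and L if every move leads to a W.
Every edge goes from a vertex to one that appears earlier in the order E, B, H, F, G, D, A, I, C, so processing vertices in that order labels each vertex after all of its successors.
E: no outgoing edge → L
B: reaches L-position E → W
H: reaches L-position E → W
F: reaches L-position E → W
G: only reaches F(W), B(W), all W → L
D: only reaches H(W), which is W → L
A: only reaches B(W), which is W → L
I: reaches L-position G → W
C: reaches L-position D → W
From C Player 1 can move to D, reaching an L position.

Player 1 wins.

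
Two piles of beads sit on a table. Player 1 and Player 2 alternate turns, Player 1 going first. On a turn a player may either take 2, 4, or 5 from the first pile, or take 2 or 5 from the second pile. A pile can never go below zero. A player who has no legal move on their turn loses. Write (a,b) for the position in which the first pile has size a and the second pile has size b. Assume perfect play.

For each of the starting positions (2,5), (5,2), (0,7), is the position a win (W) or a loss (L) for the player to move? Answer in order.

(2,5): W, (5,2): W, (0,7): L

Work bottom-up. With no move the player to move loses. Otherwise the position is W if at least one move leads to an L position for the opponent, and L if every move leads to a W.
No move ever increases a pile, so every position that can arise here has a ≤ 5 and b ≤ 7; it is enough to label the cells with 0 ≤ a ≤ 5 and 0 ≤ b ≤ 7.
Every move lowers a or b (never raises either), so fill the grid row by row in increasing a, and left to right within a row: each cell's successors are then already labelled.
      b=0  b=1  b=2  b=3  b=4  b=5  b=6  b=7
a=0:    L    L    W    W    L    W    W    L
a=1:    L    L    W    W    L    W    W    L
a=2:    W    W    L    L    W    W    L    W
a=3:    W    W    L    L    W    W    L    W
a=4:    W    W    W    W    W    L    W    W
a=5:    W    W    W    W    W    L    W    W
Cells with no legal move (terminal, hence L): (0,0), (0,1), (1,0), (1,1).
The remaining L cells, each justified by listing all of its moves:
(0,4): →(0,2)(W) only, which is W, so L
(0,7): →(0,5)(W), (0,2)(W) — all W, so L
(1,4): →(1,2)(W) only, which is W, so L
(1,7): →(1,5)(W), (1,2)(W) — all W, so L
(2,2): →(0,2)(W), (2,0)(W) — all W, so L
(2,3): →(0,3)(W), (2,1)(W) — all W, so L
(2,6): →(0,6)(W), (2,4)(W), (2,1)(W) — all W, so L
(3,2): →(1,2)(W), (3,0)(W) — all W, so L
(3,3): →(1,3)(W), (3,1)(W) — all W, so L
(3,6): →(1,6)(W), (3,4)(W), (3,1)(W) — all W, so L
(4,5): →(2,5)(W), (0,5)(W), (4,3)(W), (4,0)(W) — all W, so L
(5,5): →(3,5)(W), (1,5)(W), (0,5)(W), (5,3)(W), (5,0)(W) — all W, so L
Every other cell has at least one move into one of the L cells above, so it is W.
(2,5): the move to (2,3) reaches an L cell, so W
(5,2): the move to (3,2) reaches an L cell, so W
(0,7): one of the L cells justified above, so L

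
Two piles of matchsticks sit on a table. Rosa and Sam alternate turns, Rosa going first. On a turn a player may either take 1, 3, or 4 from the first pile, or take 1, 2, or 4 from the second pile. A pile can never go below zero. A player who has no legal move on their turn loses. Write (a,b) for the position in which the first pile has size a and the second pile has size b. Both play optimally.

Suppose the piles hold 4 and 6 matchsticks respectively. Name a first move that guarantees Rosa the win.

Move to (0,6).

Positions with no move are L. A position that does have a move is losing for the player to move precisely when every available move leads to a winning position for the opponent. Fill in the labels:
No move ever increases a pile, so every position that can arise here has a ≤ 4 and b ≤ 6; it is enough to label the cells with 0 ≤ a ≤ 4 and 0 ≤ b ≤ 6.
Every move lowers a or b (never raises either), so fill the grid row by row in increasing a, and left to right within a row: each cell's successors are then already labelled.
      b=0  b=1  b=2  b=3  b=4  b=5  b=6
a=0:    L    W    W    L    W    W    L
a=1:    W    L    W    W    L    W    W
a=2:    L    W    W    L    W    W    L
a=3:    W    L    W    W    L    W    W
a=4:    W    W    L    W    W    L    W
Cells with no legal move (terminal, hence L): (0,0).
The remaining L cells, each justified by listing all of its moves:
(0,3): L (options (0,2)(W), (0,1)(W) are all W)
(0,6): L (options (0,5)(W), (0,4)(W), (0,2)(W) are all W)
(1,1): L (options (0,1)(W), (1,0)(W) are all W)
(1,4): L (options (0,4)(W), (1,3)(W), (1,2)(W), (1,0)(W) are all W)
(2,0): L (sole option (1,0)(W) is W)
(2,3): L (options (1,3)(W), (2,2)(W), (2,1)(W) are all W)
(2,6): L (options (1,6)(W), (2,5)(W), (2,4)(W), (2,2)(W) are all W)
(3,1): L (options (2,1)(W), (0,1)(W), (3,0)(W) are all W)
(3,4): L (options (2,4)(W), (0,4)(W), (3,3)(W), (3,2)(W), (3,0)(W) are all W)
(4,2): L (options (3,2)(W), (1,2)(W), (0,2)(W), (4,1)(W), (4,0)(W) are all W)
(4,5): L (options (3,5)(W), (1,5)(W), (0,5)(W), (4,4)(W), (4,3)(W), (4,1)(W) are all W)
Every other cell has at least one move into one of the L cells above, so it is W.
From (4,6), the L positions reachable in one move are: (0,6), (4,5), (4,2). Any move reaching one of these is winning.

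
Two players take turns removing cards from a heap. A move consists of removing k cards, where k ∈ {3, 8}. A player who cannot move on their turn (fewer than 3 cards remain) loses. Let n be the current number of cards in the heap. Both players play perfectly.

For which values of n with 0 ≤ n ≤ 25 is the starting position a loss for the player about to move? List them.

0, 1, 2, 6, 7, 11, 12, 13, 17, 18, 22, 23, 24

Build the W/L table. Terminal = L. A non-terminal position is W if it has a move to some L; otherwise it is L.
n=0: no move → L
n=1: no move → L
n=2: no move → L
n=3: W (go to 0, an L position)
n=4: W (go to 1, an L position)
n=5: W (go to 2, an L position)
n=6: L (sole option 3(W) is W)
n=7: L (sole option 4(W) is W)
n=8: W (go to 0, an L position)
n=9: W (go to 6, an L position)
n=10: W (go to 7, an L position)
n=11: L (options 8(W), 3(W) are all W)
n=12: L (options 9(W), 4(W) are all W)
n=13: L (options 10(W), 5(W) are all W)
n=14: W (go to 11, an L position)
n=15: W (go to 12, an L position)
n=16: W (go to 13, an L position)
n=17: L (options 14(W), 9(W) are all W)
n=18: L (options 15(W), 10(W) are all W)
n=19: W (go to 11, an L position)
n=20: W (go to 17, an L position)
n=21: W (go to 18, an L position)
n=22: L (options 19(W), 14(W) are all W)
n=23: L (options 20(W), 15(W) are all W)
n=24: L (options 21(W), 16(W) are all W)
n=25: W (go to 22, an L position)
The losing starting values of n are exactly the entries labelled L in this table (13 of them).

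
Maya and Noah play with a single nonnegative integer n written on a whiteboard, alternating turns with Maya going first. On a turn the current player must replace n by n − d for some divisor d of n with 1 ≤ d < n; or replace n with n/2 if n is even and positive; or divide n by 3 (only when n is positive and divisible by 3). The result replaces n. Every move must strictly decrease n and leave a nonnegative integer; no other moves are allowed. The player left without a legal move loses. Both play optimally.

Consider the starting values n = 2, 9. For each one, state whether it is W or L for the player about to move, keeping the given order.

2: W, 9: L

Work bottom-up. With no move the player to move loses. Otherwise the position is W if at least one move leads to an L position for the opponent, and L if every move leads to a W.
n=0: no move → L
n=1: no move → L
n=2: can move to 1, which is L ⇒ W
n=3: can move to 1, which is L ⇒ W
n=4: moves to 2(W), 3(W); every one is W ⇒ L
n=5: can move to 4, which is L ⇒ W
n=6: can move to 4, which is L ⇒ W
n=7: the only move is to 6(W), a W ⇒ L
n=8: can move to 4, which is L ⇒ W
n=9: moves to 3(W), 6(W), 8(W); every one is W ⇒ L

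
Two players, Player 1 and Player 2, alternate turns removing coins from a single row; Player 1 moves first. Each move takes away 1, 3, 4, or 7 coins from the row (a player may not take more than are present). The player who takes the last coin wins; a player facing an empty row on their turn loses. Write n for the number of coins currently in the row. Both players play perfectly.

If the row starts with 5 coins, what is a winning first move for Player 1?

Remove 3, leaving 2.

Work bottom-up. With no move the player to move loses. Otherwise the position is W if at least one move leads to an L position for the opponent, and L if every move leads to a W.
n=0: no move → L
n=1: W (go to 0, an L position)
n=2: L (sole option 1(W) is W)
n=3: W (go to 2, an L position)
n=4: W (go to 0, an L position)
n=5: W (go to 2, an L position)
From 5, the L positions reachable in one move are: 2.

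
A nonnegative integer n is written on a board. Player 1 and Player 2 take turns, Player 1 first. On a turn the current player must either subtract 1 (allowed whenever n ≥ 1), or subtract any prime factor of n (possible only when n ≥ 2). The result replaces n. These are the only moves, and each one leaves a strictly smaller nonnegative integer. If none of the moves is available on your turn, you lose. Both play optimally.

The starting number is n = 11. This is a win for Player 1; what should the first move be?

Work bottom-up. With no move the player to move loses. Otherwise the position is W if at least one move leads to an L position for the opponent, and L if every move leads to a W.
n=0: no move → L
n=1: W (go to 0, an L position)
n=2: W (go to 0, an L position)
n=3: W (go to 0, an L position)
n=4: L (options 2(W), 3(W) are all W)
n=5: W (go to 0, an L position)
n=6: W (go to 4, an L position)
n=7: W (go to 0, an L position)
n=8: L (options 6(W), 7(W) are all W)
n=9: W (go to 8, an L position)
n=10: W (go to 8, an L position)
n=11: W (go to 0, an L position)
From 11, the L positions reachable in one move are: 0.

Move to 0.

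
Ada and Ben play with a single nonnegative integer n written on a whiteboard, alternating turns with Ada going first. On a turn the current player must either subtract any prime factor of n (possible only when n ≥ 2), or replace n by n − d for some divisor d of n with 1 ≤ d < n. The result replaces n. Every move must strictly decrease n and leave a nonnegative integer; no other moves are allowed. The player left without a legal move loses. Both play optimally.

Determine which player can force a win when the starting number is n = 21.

Ada wins.

Use the standard recursion: the mover loses at a terminal position; elsewhere, the mover wins exactly when some move hands the opponent an L position.
n=0: no move → L
n=1: no move → L
n=2: can move to 0, which is L ⇒ W
n=3: can move to 0, which is L ⇒ W
n=4: moves to 2(W), 3(W); every one is W ⇒ L
n=5: can move to 0, which is L ⇒ W
n=6: can move to 4, which is L ⇒ W
n=7: can move to 0, which is L ⇒ W
n=8: can move to 4, which is L ⇒ W
n=9: moves to 6(W), 8(W); every one is W ⇒ L
n=10: can move to 9, which is L ⇒ W
n=11: can move to 0, which is L ⇒ W
n=12: can move to 9, which is L ⇒ W
n=13: can move to 0, which is L ⇒ W
n=14: moves to 7(W), 12(W), 13(W); every one is W ⇒ L
n=15: can move to 14, which is L ⇒ W
n=16: can move to 14, which is L ⇒ W
n=17: can move to 0, which is L ⇒ W
n=18: can move to 9, which is L ⇒ W
n=19: can move to 0, which is L ⇒ W
n=20: moves to 10(W), 15(W), 16(W), 18(W), 19(W); every one is W ⇒ L
n=21: can move to 14, which is L ⇒ W
From 21 Ada can move to 14, reaching an L position.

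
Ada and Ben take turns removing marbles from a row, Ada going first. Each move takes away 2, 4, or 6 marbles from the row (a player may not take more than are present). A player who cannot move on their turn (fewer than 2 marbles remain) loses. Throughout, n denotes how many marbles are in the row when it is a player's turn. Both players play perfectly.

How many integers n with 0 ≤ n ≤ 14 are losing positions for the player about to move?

Build the W/L table. Terminal = L. A non-terminal position is W if it has a move to some L; otherwise it is L.
n=0: no move → L
n=1: no move → L
n=2: →0(L), so W
n=3: →1(L), so W
n=4: →0(L), so W
n=5: →1(L), so W
n=6: →0(L), so W
n=7: →1(L), so W
n=8: →6(W), 4(W), 2(W) — all W, so L
n=9: →7(W), 5(W), 3(W) — all W, so L
n=10: →8(L), so W
n=11: →9(L), so W
n=12: →8(L), so W
n=13: →9(L), so W
n=14: →8(L), so W
L entries with 0 ≤ n ≤ 14: n = 0, 1, 8, 9; that makes 4.

4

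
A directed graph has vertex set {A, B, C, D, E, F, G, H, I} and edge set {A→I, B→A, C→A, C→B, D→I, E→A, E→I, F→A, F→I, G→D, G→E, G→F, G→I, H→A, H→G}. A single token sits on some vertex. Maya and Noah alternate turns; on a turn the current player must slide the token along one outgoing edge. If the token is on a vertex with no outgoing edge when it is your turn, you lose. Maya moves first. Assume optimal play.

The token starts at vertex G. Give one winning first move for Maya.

Move to I.

Build the W/L table. Terminal = L. A non-terminal position is W if it has a move to some L; otherwise it is L.
Every edge goes from a vertex to one that appears earlier in the order I, A, F, E, B, D, G, H, C, so processing vertices in that order labels each vertex after all of its successors.
I: no outgoing edge → L
A: can move to I, which is L ⇒ W
F: can move to I, which is L ⇒ W
E: can move to I, which is L ⇒ W
B: the only move is to A(W), a W ⇒ L
D: can move to I, which is L ⇒ W
G: can move to I, which is L ⇒ W
H: moves to G(W), A(W); every one is W ⇒ L
C: can move to B, which is L ⇒ W
From G, the L positions reachable in one move are: I.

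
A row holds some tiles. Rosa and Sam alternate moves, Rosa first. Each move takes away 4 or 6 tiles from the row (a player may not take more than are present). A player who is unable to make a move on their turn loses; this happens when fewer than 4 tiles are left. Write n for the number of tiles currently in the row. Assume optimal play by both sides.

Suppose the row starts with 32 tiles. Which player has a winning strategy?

Work bottom-up. With no move the player to move loses. Otherwise the position is W if at least one move leads to an L position for the opponent, and L if every move leads to a W.
n=0: no move → L
n=1: no move → L
n=2: no move → L
n=3: no move → L
n=4: can move to 0, which is L ⇒ W
n=5: can move to 1, which is L ⇒ W
n=6: can move to 2, which is L ⇒ W
n=7: can move to 3, which is L ⇒ W
n=8: can move to 2, which is L ⇒ W
n=9: can move to 3, which is L ⇒ W
n=10: moves to 6(W), 4(W); every one is W ⇒ L
n=11: moves to 7(W), 5(W); every one is W ⇒ L
n=12: moves to 8(W), 6(W); every one is W ⇒ L
n=13: moves to 9(W), 7(W); every one is W ⇒ L
n=14: can move to 10, which is L ⇒ W
n=15: can move to 11, which is L ⇒ W
n=16: can move to 12, which is L ⇒ W
n=17: can move to 13, which is L ⇒ W
n=18: can move to 12, which is L ⇒ W
n=19: can move to 13, which is L ⇒ W
n=20: moves to 16(W), 14(W); every one is W ⇒ L
n=21: moves to 17(W), 15(W); every one is W ⇒ L
n=22: moves to 18(W), 16(W); every one is W ⇒ L
n=23: moves to 19(W), 17(W); every one is W ⇒ L
n=24: can move to 20, which is L ⇒ W
n=25: can move to 21, which is L ⇒ W
n=26: can move to 22, which is L ⇒ W
n=27: can move to 23, which is L ⇒ W
n=28: can move to 22, which is L ⇒ W
n=29: can move to 23, which is L ⇒ W
n=30: moves to 26(W), 24(W); every one is W ⇒ L
n=31: moves to 27(W), 25(W); every one is W ⇒ L
n=32: moves to 28(W), 26(W); every one is W ⇒ L
Every move from 32 reaches a W position, so the mover loses.

Sam wins.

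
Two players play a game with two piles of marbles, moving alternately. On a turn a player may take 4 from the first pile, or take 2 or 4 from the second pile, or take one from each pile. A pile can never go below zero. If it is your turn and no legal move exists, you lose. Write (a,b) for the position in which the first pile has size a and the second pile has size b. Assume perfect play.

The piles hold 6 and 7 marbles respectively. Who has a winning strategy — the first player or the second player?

Label each position W (a win for the player to move) or L (a loss). A position with no legal move is L; any other position is W exactly when some move reaches an L, and L when every move reaches a W.
No move ever increases a pile, so every position that can arise here has a ≤ 6 and b ≤ 7; it is enough to label the cells with 0 ≤ a ≤ 6 and 0 ≤ b ≤ 7.
Every move lowers a or b (never raises either), so fill the grid row by row in increasing a, and left to right within a row: each cell's successors are then already labelled.
      b=0  b=1  b=2  b=3  b=4  b=5  b=6  b=7
a=0:    L    L    W    W    W    W    L    L
a=1:    L    W    W    L    W    W    L    W
a=2:    L    W    W    L    W    W    L    W
a=3:    L    W    W    L    W    W    L    W
a=4:    W    W    L    L    W    W    W    W
a=5:    W    L    L    W    W    W    W    L
a=6:    W    L    W    W    L    W    W    L
Cells with no legal move (terminal, hence L): (0,0), (0,1), (1,0), (2,0), (3,0).
The remaining L cells, each justified by listing all of its moves:
(0,6): only reaches (0,4)(W), (0,2)(W), all W → L
(0,7): only reaches (0,5)(W), (0,3)(W), all W → L
(1,3): only reaches (1,1)(W), (0,2)(W), all W → L
(1,6): only reaches (1,4)(W), (1,2)(W), (0,5)(W), all W → L
(2,3): only reaches (2,1)(W), (1,2)(W), all W → L
(2,6): only reaches (2,4)(W), (2,2)(W), (1,5)(W), all W → L
(3,3): only reaches (3,1)(W), (2,2)(W), all W → L
(3,6): only reaches (3,4)(W), (3,2)(W), (2,5)(W), all W → L
(4,2): only reaches (0,2)(W), (4,0)(W), (3,1)(W), all W → L
(4,3): only reaches (0,3)(W), (4,1)(W), (3,2)(W), all W → L
(5,1): only reaches (1,1)(W), (4,0)(W), all W → L
(5,2): only reaches (1,2)(W), (5,0)(W), (4,1)(W), all W → L
(5,7): only reaches (1,7)(W), (5,5)(W), (5,3)(W), (4,6)(W), all W → L
(6,1): only reaches (2,1)(W), (5,0)(W), all W → L
(6,4): only reaches (2,4)(W), (6,2)(W), (6,0)(W), (5,3)(W), all W → L
(6,7): only reaches (2,7)(W), (6,5)(W), (6,3)(W), (5,6)(W), all W → L
Every other cell has at least one move into one of the L cells above, so it is W.
The starting position (6,7) is L: whatever the player to move does, the opponent receives a W position.

The second player wins.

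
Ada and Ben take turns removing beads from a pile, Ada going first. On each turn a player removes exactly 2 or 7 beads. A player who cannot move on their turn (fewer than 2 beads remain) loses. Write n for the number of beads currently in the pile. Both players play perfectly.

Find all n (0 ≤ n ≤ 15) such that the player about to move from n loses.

Positions with no move are L. A position that does have a move is losing for the player to move precisely when every available move leads to a winning position for the opponent. Fill in the labels:
n=0: no move → L
n=1: no move → L
n=2: reaches L-position 0 → W
n=3: reaches L-position 1 → W
n=4: only reaches 2(W), which is W → L
n=5: only reaches 3(W), which is W → L
n=6: reaches L-position 4 → W
n=7: reaches L-position 5 → W
n=8: reaches L-position 1 → W
n=9: only reaches 7(W), 2(W), all W → L
n=10: only reaches 8(W), 3(W), all W → L
n=11: reaches L-position 9 → W
n=12: reaches L-position 10 → W
n=13: only reaches 11(W), 6(W), all W → L
n=14: only reaches 12(W), 7(W), all W → L
n=15: reaches L-position 13 → W
The losing starting values of n are exactly the entries labelled L in this table (8 of them).

0, 1, 4, 5, 9, 10, 13, 14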